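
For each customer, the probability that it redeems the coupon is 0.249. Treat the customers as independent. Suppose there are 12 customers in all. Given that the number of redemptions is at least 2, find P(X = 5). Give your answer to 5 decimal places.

0.12163

X ~ Binomial(12, 0.249). Want P(X=5 | X≥2) = P(X=5) / P(X≥2).
P(X=5) = C(12,5)·0.249^5·0.751^7 = 0.1021413
P(X≥2) = 1 − 0.0321869 − 0.1280619 = 0.8397512
Ratio = 0.1021413 / 0.8397512 = 0.1216328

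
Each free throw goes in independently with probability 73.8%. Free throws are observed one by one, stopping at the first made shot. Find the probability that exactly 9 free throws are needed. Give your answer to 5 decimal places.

0.00002

Geometric (trials to first success), p = 0.738.
P(Y = 9) = (1−p)^8 · p = 2.2203e-05 · 0.738 = 0.0000164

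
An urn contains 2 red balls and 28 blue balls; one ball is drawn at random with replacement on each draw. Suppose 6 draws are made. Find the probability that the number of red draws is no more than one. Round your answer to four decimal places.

X ~ Binomial(6, 0.066667); P(X ≤ 1) = Σ C(6,k) p^k (1−p)^(6−k) over k:
  k=0: C(6,0)·0.066667^0·0.933333^6 = 0.661029
  k=1: C(6,1)·0.066667^1·0.933333^5 = 0.283298
Total = 0.944327

0.9443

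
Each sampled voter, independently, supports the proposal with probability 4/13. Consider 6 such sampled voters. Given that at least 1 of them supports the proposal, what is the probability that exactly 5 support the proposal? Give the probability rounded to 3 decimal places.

0.013

X ~ Binomial(6, 0.307692). Want P(X=5 | X≥1) = P(X=5) / P(X≥1).
P(X=5) = C(6,5)·0.307692^5·0.692308^1 = 0.01146
P(X≥1) = 1 − 0.11010 = 0.88990
Ratio = 0.01146 / 0.88990 = 0.01287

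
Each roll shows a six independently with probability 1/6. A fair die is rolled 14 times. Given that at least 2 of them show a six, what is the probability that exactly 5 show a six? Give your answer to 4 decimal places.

X ~ Binomial(14, 0.166667). Want P(X=5 | X≥2) = P(X=5) / P(X≥2).
P(X=5) = C(14,5)·0.166667^5·0.833333^9 = 0.049897
P(X≥2) = 1 − 0.077887 − 0.218082 = 0.704031
Ratio = 0.049897 / 0.704031 = 0.070874

0.0709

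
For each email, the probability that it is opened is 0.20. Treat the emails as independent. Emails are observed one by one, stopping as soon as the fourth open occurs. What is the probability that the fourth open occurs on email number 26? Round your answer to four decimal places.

0.0272

Y = trial on which the fourth success occurs; negative binomial, r=4, p=0.20.
P(Y=26) = C(25,3) · p^4 · (1−p)^22
= 2300 · 0.0016 · 0.0073787 = 0.027154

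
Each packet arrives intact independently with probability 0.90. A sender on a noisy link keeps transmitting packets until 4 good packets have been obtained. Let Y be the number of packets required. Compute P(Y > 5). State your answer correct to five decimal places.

0.08146

Needing more than 5 packets ⇔ fewer than 4 successes in the first 5. With X ~ Binomial(5, 0.90), P(Y > 5) = P(X ≤ 3).
  k=0: C(5,0)·0.90^0·0.10^5 = 0.0000100
  k=1: C(5,1)·0.90^1·0.10^4 = 0.0004500
  k=2: C(5,2)·0.90^2·0.10^3 = 0.0081000
  k=3: C(5,3)·0.90^3·0.10^2 = 0.0729000
P(X ≤ 3) = 0.0814600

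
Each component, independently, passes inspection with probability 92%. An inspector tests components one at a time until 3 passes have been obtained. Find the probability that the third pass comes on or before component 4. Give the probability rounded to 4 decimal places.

0.9656

Finishing within 4 components ⇔ at least 3 successes in the first 4. With X ~ Binomial(4, 0.92), P(Y ≤ 4) = 1 − P(X ≤ 2).
  k=0: C(4,0)·0.92^0·0.08^4 = 0.000041
  k=1: C(4,1)·0.92^1·0.08^3 = 0.001884
  k=2: C(4,2)·0.92^2·0.08^2 = 0.032502
1 − 0.034427 = 0.965573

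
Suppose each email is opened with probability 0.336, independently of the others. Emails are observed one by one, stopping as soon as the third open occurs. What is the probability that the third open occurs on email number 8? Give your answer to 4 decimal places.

Y = trial on which the third success occurs; negative binomial, r=3, p=0.336.
P(Y=8) = C(7,2) · p^3 · (1−p)^5
= 21 · 0.037933 · 0.12907 = 0.102820

0.1028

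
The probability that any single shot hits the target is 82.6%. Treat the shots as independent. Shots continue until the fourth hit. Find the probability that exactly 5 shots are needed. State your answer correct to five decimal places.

0.32399

Y = trial on which the fourth success occurs; negative binomial, r=4, p=0.826.
P(Y=5) = C(4,3) · p^4 · (1−p)^1
= 4 · 0.4655 · 0.174 = 0.3239884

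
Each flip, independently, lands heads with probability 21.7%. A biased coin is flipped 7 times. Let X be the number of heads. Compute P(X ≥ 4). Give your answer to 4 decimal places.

0.0440

X ~ Binomial(7, 0.217); P(X ≥ 4) = Σ C(7,k) p^k (1−p)^(7−k) over k:
  k=4: C(7,4)·0.217^4·0.783^3 = 0.037256
  k=5: C(7,5)·0.217^5·0.783^2 = 0.006195
  k=6: C(7,6)·0.217^6·0.783^1 = 0.000572
  k=7: C(7,7)·0.217^7·0.783^0 = 0.000023
Total = 0.044046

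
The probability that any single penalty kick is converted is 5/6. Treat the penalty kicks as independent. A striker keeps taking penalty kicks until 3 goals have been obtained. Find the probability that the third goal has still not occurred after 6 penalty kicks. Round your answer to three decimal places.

0.009

Needing more than 6 penalty kicks ⇔ fewer than 3 successes in the first 6. With X ~ Binomial(6, 0.833333), P(Y > 6) = P(X ≤ 2).
  k=0: C(6,0)·0.833333^0·0.166667^6 = 0.00002
  k=1: C(6,1)·0.833333^1·0.166667^5 = 0.00064
  k=2: C(6,2)·0.833333^2·0.166667^4 = 0.00804
P(X ≤ 2) = 0.00870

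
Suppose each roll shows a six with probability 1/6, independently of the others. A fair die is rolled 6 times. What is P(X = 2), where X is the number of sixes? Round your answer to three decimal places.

X ~ Binomial(n=6, p=0.166667).
P(X=2) = C(6,2) · p^2 · (1−p)^4
= 15 · 0.027778 · 0.48225 = 0.20094

0.201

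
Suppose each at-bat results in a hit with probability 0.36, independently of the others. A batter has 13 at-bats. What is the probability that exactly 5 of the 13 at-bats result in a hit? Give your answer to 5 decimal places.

0.21904

X ~ Binomial(n=13, p=0.36).
P(X=5) = C(13,5) · p^5 · (1−p)^8
= 1287 · 0.0060466 · 0.028147 = 0.2190437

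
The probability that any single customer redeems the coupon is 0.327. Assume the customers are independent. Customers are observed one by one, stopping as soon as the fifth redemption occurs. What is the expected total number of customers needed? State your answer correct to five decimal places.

15.29052

Y = total customers until the fifth success; negative binomial with r=5, p=0.327.
E[Y] = r / p = 5 / 0.327 = 15.2905199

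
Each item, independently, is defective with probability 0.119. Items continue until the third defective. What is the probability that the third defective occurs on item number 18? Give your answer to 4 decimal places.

Y = trial on which the third success occurs; negative binomial, r=3, p=0.119.
P(Y=18) = C(17,2) · p^3 · (1−p)^15
= 136 · 0.0016852 · 0.1495 = 0.034262

0.0343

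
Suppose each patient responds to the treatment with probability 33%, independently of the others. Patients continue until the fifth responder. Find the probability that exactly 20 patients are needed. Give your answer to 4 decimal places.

Y = trial on which the fifth success occurs; negative binomial, r=5, p=0.33.
P(Y=20) = C(19,4) · p^5 · (1−p)^15
= 3876 · 0.0039135 · 0.0024611 = 0.037332

0.0373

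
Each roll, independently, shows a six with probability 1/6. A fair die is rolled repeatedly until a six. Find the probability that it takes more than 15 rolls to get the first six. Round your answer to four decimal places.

Y = number of rolls to the first success; geometric, p = 0.166667.
P(Y > 15) = P(first 15 all fail) = (1−p)^15 = 0.064905

0.0649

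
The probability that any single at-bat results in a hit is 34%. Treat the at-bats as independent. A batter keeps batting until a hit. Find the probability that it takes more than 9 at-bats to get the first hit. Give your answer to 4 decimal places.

Y = number of at-bats to the first success; geometric, p = 0.34.
P(Y > 9) = P(first 9 all fail) = (1−p)^9 = 0.023763

0.0238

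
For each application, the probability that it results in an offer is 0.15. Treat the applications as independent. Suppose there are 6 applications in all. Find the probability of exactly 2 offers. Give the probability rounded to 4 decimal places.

X ~ Binomial(n=6, p=0.15).
P(X=2) = C(6,2) · p^2 · (1−p)^4
= 15 · 0.0225 · 0.52201 = 0.176177

0.1762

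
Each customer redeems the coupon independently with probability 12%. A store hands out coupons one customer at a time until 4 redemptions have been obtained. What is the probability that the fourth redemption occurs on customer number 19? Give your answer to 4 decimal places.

0.0249

Y = trial on which the fourth success occurs; negative binomial, r=4, p=0.12.
P(Y=19) = C(18,3) · p^4 · (1−p)^15
= 816 · 0.00020736 · 0.14697 = 0.024869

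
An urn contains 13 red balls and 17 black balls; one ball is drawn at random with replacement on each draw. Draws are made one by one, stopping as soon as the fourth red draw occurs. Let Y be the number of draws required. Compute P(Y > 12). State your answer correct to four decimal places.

Needing more than 12 draws ⇔ fewer than 4 successes in the first 12. With X ~ Binomial(12, 0.433333), P(Y > 12) = P(X ≤ 3).
  k=0: C(12,0)·0.433333^0·0.566667^12 = 0.001096
  k=1: C(12,1)·0.433333^1·0.566667^11 = 0.010060
  k=2: C(12,2)·0.433333^2·0.566667^10 = 0.042312
  k=3: C(12,3)·0.433333^3·0.566667^9 = 0.107854
P(X ≤ 3) = 0.161323

0.1613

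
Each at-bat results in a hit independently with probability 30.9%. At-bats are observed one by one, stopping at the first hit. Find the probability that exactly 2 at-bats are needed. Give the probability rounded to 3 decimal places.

Geometric (trials to first success), p = 0.309.
P(Y = 2) = (1−p)^1 · p = 0.691 · 0.309 = 0.21352

0.214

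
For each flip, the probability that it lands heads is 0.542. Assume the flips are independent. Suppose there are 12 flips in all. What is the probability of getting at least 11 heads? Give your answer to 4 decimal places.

0.0072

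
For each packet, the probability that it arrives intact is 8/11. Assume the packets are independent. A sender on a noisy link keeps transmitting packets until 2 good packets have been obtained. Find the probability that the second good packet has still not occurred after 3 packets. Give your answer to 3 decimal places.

0.183

Needing more than 3 packets ⇔ fewer than 2 successes in the first 3. With X ~ Binomial(3, 0.727273), P(Y > 3) = P(X ≤ 1).
  k=0: C(3,0)·0.727273^0·0.272727^3 = 0.02029
  k=1: C(3,1)·0.727273^1·0.272727^2 = 0.16228
P(X ≤ 1) = 0.18257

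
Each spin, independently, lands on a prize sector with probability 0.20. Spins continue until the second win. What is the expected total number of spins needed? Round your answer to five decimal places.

Y = total spins until the second success; negative binomial with r=2, p=0.20.
E[Y] = r / p = 2 / 0.20 = 10.0000000

10.00000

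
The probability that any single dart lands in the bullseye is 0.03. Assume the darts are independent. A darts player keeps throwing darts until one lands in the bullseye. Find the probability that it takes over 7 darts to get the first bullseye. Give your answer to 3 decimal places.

Y = number of darts to the first success; geometric, p = 0.03.
P(Y > 7) = P(first 7 all fail) = (1−p)^7 = 0.80798

0.808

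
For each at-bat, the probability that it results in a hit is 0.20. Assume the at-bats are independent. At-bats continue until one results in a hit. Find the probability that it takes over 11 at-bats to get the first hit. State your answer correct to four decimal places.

0.0859

Y = number of at-bats to the first success; geometric, p = 0.20.
P(Y > 11) = P(first 11 all fail) = (1−p)^11 = 0.085899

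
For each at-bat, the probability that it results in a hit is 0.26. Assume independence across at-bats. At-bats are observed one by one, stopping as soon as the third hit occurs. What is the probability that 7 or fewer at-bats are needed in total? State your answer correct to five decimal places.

0.26462

Finishing within 7 at-bats ⇔ at least 3 successes in the first 7. With X ~ Binomial(7, 0.26), P(Y ≤ 7) = 1 − P(X ≤ 2).
  k=0: C(7,0)·0.26^0·0.74^7 = 0.1215128
  k=1: C(7,1)·0.26^1·0.74^6 = 0.2988558
  k=2: C(7,2)·0.26^2·0.74^5 = 0.3150102
1 − 0.7353788 = 0.2646212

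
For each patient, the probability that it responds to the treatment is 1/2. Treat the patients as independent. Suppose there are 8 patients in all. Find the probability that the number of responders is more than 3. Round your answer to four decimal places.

0.6367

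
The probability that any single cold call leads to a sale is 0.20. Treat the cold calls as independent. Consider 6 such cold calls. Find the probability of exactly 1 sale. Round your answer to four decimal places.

0.3932

X ~ Binomial(n=6, p=0.20).
P(X=1) = C(6,1) · p^1 · (1−p)^5
= 6 · 0.2 · 0.32768 = 0.393216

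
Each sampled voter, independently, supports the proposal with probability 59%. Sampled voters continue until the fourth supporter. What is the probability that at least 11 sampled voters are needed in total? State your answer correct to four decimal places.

Needing more than 10 sampled voters ⇔ fewer than 4 successes in the first 10. With X ~ Binomial(10, 0.59), P(Y > 10) = P(X ≤ 3).
  k=0: C(10,0)·0.59^0·0.41^10 = 0.000134
  k=1: C(10,1)·0.59^1·0.41^9 = 0.001932
  k=2: C(10,2)·0.59^2·0.41^8 = 0.012508
  k=3: C(10,3)·0.59^3·0.41^7 = 0.047998
P(X ≤ 3) = 0.062572

0.0626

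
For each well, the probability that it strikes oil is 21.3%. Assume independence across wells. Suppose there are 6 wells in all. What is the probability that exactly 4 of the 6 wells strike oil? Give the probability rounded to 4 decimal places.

0.0191

X ~ Binomial(n=6, p=0.213).
P(X=4) = C(6,4) · p^4 · (1−p)^2
= 15 · 0.0020583 · 0.61937 = 0.019123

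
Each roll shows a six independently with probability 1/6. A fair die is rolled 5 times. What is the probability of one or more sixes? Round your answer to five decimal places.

0.59812

P(at least one) = 1 − P(none) = 1 − (1 − 0.166667)^5
= 1 − 0.4018776 = 0.5981224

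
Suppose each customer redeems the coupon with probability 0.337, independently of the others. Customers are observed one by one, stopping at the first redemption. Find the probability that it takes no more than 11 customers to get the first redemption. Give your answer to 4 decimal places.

0.9891

Y = number of customers to the first success; geometric, p = 0.337.
P(Y ≤ 11) = 1 − (1−p)^11 = 1 − 0.010880 = 0.989120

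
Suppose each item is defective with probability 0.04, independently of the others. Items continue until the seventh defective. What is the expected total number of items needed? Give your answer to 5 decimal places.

Y = total items until the seventh success; negative binomial with r=7, p=0.04.
E[Y] = r / p = 7 / 0.04 = 175.0000000

175.00000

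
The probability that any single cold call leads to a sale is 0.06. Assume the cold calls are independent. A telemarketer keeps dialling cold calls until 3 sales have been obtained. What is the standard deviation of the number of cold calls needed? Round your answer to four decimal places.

27.9881

Y = total cold calls until the third success; negative binomial with r=3, p=0.06.
SD(Y) = √[r(1−p)/p²] = √(783.333333) = 27.988093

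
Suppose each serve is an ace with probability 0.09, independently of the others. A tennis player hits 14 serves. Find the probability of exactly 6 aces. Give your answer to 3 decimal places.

X ~ Binomial(n=14, p=0.09).
P(X=6) = C(14,6) · p^6 · (1−p)^8
= 3003 · 5.3144e-07 · 0.47025 = 0.00075

0.001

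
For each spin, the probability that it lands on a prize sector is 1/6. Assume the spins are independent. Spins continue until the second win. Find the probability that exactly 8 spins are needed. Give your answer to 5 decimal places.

0.06512

Y = trial on which the second success occurs; negative binomial, r=2, p=0.166667.
P(Y=8) = C(7,1) · p^2 · (1−p)^6
= 7 · 0.027778 · 0.3349 = 0.0651191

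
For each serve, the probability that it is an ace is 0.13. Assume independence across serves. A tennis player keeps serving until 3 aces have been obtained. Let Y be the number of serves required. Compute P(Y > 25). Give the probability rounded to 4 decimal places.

0.3517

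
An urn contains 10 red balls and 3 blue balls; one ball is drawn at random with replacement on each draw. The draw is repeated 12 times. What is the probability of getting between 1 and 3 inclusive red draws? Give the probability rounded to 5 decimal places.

X ~ Binomial(12, 0.769231); P(1 ≤ X ≤ 3) = Σ C(12,k) p^k (1−p)^(12−k) over k:
  k=1: C(12,1)·0.769231^1·0.230769^11 = 0.0000009
  k=2: C(12,2)·0.769231^2·0.230769^10 = 0.0000167
  k=3: C(12,3)·0.769231^3·0.230769^9 = 0.0001859
Total = 0.0002035

0.00020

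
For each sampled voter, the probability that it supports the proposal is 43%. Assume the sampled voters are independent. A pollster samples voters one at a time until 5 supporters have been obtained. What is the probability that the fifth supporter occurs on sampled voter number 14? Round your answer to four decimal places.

0.0668

Y = trial on which the fifth success occurs; negative binomial, r=5, p=0.43.
P(Y=14) = C(13,4) · p^5 · (1−p)^9
= 715 · 0.014701 · 0.0063515 = 0.066761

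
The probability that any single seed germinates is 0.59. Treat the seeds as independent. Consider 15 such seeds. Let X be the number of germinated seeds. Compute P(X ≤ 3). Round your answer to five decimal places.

X ~ Binomial(15, 0.59); P(X ≤ 3) = Σ C(15,k) p^k (1−p)^(15−k) over k:
  k=0: C(15,0)·0.59^0·0.41^15 = 0.0000016
  k=1: C(15,1)·0.59^1·0.41^14 = 0.0000336
  k=2: C(15,2)·0.59^2·0.41^13 = 0.0003381
  k=3: C(15,3)·0.59^3·0.41^12 = 0.0021085
Total = 0.0024818

0.00248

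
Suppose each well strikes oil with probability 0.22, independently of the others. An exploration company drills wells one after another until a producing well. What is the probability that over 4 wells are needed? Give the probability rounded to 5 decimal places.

Y = number of wells to the first success; geometric, p = 0.22.
P(Y > 4) = P(first 4 all fail) = (1−p)^4 = 0.3701506

0.37015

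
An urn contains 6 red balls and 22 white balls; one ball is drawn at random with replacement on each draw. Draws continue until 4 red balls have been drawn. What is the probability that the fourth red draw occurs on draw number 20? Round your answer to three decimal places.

0.043

Y = trial on which the fourth success occurs; negative binomial, r=4, p=0.214286.
P(Y=20) = C(19,3) · p^4 · (1−p)^16
= 969 · 0.0021085 · 0.021098 = 0.04311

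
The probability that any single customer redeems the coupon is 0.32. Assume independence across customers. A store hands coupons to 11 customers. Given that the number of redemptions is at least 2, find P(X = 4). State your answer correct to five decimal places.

0.25530

X ~ Binomial(11, 0.32). Want P(X=4 | X≥2) = P(X=4) / P(X≥2).
P(X=4) = C(11,4)·0.32^4·0.68^7 = 0.2326356
P(X≥2) = 1 − 0.0143747 − 0.0744101 = 0.9112152
Ratio = 0.2326356 / 0.9112152 = 0.2553026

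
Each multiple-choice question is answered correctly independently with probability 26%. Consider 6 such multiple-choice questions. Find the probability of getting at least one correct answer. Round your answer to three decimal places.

0.836

P(at least one) = 1 − P(none) = 1 − (1 − 0.26)^6
= 1 − 0.16421 = 0.83579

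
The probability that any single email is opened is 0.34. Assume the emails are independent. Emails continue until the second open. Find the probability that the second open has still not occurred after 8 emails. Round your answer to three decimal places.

0.184

Needing more than 8 emails ⇔ fewer than 2 successes in the first 8. With X ~ Binomial(8, 0.34), P(Y > 8) = P(X ≤ 1).
  k=0: C(8,0)·0.34^0·0.66^8 = 0.03600
  k=1: C(8,1)·0.34^1·0.66^7 = 0.14838
P(X ≤ 1) = 0.18438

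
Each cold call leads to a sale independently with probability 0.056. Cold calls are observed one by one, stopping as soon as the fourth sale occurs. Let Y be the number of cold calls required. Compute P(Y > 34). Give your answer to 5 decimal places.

Needing more than 34 cold calls ⇔ fewer than 4 successes in the first 34. With X ~ Binomial(34, 0.056), P(Y > 34) = P(X ≤ 3).
  k=0: C(34,0)·0.056^0·0.944^34 = 0.1409444
  k=1: C(34,1)·0.056^1·0.944^33 = 0.2842777
  k=2: C(34,2)·0.056^2·0.944^32 = 0.2782548
  k=3: C(34,3)·0.056^3·0.944^31 = 0.1760709
P(X ≤ 3) = 0.8795478

0.87955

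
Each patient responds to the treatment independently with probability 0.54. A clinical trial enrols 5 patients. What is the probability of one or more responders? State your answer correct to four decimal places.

P(at least one) = 1 − P(none) = 1 − (1 − 0.54)^5
= 1 − 0.020596 = 0.979404

0.9794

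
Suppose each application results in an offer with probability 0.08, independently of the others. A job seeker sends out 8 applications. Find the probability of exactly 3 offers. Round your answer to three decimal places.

0.019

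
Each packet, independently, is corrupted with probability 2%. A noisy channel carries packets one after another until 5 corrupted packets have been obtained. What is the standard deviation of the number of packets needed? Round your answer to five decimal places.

Y = total packets until the fifth success; negative binomial with r=5, p=0.02.
SD(Y) = √[r(1−p)/p²] = √(12250.0000000) = 110.6797181

110.67972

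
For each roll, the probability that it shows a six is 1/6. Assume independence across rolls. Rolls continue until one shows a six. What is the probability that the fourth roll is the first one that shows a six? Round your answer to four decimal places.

0.0965

Geometric (trials to first success), p = 0.166667.
P(Y = 4) = (1−p)^3 · p = 0.5787 · 0.166667 = 0.096451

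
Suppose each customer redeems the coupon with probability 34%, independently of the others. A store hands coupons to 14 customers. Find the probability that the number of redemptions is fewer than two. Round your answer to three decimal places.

X ~ Binomial(14, 0.34); P(X ≤ 1) = Σ C(14,k) p^k (1−p)^(14−k) over k:
  k=0: C(14,0)·0.34^0·0.66^14 = 0.00298
  k=1: C(14,1)·0.34^1·0.66^13 = 0.02146
Total = 0.02444

0.024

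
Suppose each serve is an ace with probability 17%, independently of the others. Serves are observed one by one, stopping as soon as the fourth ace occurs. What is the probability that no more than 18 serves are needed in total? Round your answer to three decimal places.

Finishing within 18 serves ⇔ at least 4 successes in the first 18. With X ~ Binomial(18, 0.17), P(Y ≤ 18) = 1 − P(X ≤ 3).
  k=0: C(18,0)·0.17^0·0.83^18 = 0.03495
  k=1: C(18,1)·0.17^1·0.83^17 = 0.12884
  k=2: C(18,2)·0.17^2·0.83^16 = 0.22430
  k=3: C(18,3)·0.17^3·0.83^15 = 0.24502
1 − 0.63311 = 0.36689

0.367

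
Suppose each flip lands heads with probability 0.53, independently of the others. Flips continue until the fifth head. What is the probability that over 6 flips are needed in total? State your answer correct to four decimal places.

0.8599

Needing more than 6 flips ⇔ fewer than 5 successes in the first 6. With X ~ Binomial(6, 0.53), P(Y > 6) = P(X ≤ 4).
  k=0: C(6,0)·0.53^0·0.47^6 = 0.010779
  k=1: C(6,1)·0.53^1·0.47^5 = 0.072932
  k=2: C(6,2)·0.53^2·0.47^4 = 0.205605
  k=3: C(6,3)·0.53^3·0.47^3 = 0.309137
  k=4: C(6,4)·0.53^4·0.47^2 = 0.261451
P(X ≤ 4) = 0.859905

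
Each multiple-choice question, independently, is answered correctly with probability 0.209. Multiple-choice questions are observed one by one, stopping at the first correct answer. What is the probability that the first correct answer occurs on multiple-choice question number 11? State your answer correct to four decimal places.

Geometric (trials to first success), p = 0.209.
P(Y = 11) = (1−p)^10 · p = 0.095888 · 0.209 = 0.020041

0.0200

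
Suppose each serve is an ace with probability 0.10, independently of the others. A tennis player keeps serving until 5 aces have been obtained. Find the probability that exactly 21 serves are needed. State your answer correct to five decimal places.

Y = trial on which the fifth success occurs; negative binomial, r=5, p=0.10.
P(Y=21) = C(20,4) · p^5 · (1−p)^16
= 4845 · 1e-05 · 0.1853 = 0.0089779

0.00898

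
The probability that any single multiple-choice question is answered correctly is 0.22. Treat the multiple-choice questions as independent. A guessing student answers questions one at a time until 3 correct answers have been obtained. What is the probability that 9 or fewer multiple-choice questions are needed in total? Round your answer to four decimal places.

0.3158

Finishing within 9 multiple-choice questions ⇔ at least 3 successes in the first 9. With X ~ Binomial(9, 0.22), P(Y ≤ 9) = 1 − P(X ≤ 2).
  k=0: C(9,0)·0.22^0·0.78^9 = 0.106869
  k=1: C(9,1)·0.22^1·0.78^8 = 0.271283
  k=2: C(9,2)·0.22^2·0.78^7 = 0.306062
1 − 0.684214 = 0.315786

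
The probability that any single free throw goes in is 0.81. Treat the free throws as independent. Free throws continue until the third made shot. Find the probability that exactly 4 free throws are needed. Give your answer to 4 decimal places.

0.3029

Y = trial on which the third success occurs; negative binomial, r=3, p=0.81.
P(Y=4) = C(3,2) · p^3 · (1−p)^1
= 3 · 0.53144 · 0.19 = 0.302921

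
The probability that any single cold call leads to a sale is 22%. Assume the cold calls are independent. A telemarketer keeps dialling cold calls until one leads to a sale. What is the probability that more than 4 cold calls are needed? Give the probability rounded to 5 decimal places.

Y = number of cold calls to the first success; geometric, p = 0.22.
P(Y > 4) = P(first 4 all fail) = (1−p)^4 = 0.3701506

0.37015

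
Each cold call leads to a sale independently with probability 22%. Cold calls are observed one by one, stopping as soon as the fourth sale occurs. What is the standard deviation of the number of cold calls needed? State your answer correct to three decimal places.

8.029

Y = total cold calls until the fourth success; negative binomial with r=4, p=0.22.
SD(Y) = √[r(1−p)/p²] = √(64.46281) = 8.02887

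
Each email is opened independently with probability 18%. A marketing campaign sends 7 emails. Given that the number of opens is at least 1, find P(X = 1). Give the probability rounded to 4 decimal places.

0.5102

X ~ Binomial(7, 0.18). Want P(X=1 | X≥1) = P(X=1) / P(X≥1).
P(X=1) = C(7,1)·0.18^1·0.82^6 = 0.383048
P(X≥1) = 1 − 0.249285 = 0.750715
Ratio = 0.383048 / 0.750715 = 0.510245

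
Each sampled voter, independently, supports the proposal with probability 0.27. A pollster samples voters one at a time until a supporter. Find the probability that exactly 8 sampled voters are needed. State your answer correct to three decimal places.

Geometric (trials to first success), p = 0.27.
P(Y = 8) = (1−p)^7 · p = 0.11047 · 0.27 = 0.02983

0.030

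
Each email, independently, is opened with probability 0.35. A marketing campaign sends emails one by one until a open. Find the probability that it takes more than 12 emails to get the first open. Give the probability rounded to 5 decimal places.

0.00569

Y = number of emails to the first success; geometric, p = 0.35.
P(Y > 12) = P(first 12 all fail) = (1−p)^12 = 0.0056880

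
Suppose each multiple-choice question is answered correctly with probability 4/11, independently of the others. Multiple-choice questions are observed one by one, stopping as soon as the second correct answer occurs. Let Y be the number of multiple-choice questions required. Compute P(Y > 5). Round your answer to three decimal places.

0.403

Needing more than 5 multiple-choice questions ⇔ fewer than 2 successes in the first 5. With X ~ Binomial(5, 0.363636), P(Y > 5) = P(X ≤ 1).
  k=0: C(5,0)·0.363636^0·0.636364^5 = 0.10436
  k=1: C(5,1)·0.363636^1·0.636364^4 = 0.29817
P(X ≤ 1) = 0.40252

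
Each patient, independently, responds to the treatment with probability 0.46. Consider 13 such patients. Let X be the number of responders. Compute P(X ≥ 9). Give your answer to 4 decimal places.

X ~ Binomial(13, 0.46); P(X ≥ 9) = Σ C(13,k) p^k (1−p)^(13−k) over k:
  k=9: C(13,9)·0.46^9·0.54^4 = 0.056066
  k=10: C(13,10)·0.46^10·0.54^3 = 0.019104
  k=11: C(13,11)·0.46^11·0.54^2 = 0.004438
  k=12: C(13,12)·0.46^12·0.54^1 = 0.000630
  k=13: C(13,13)·0.46^13·0.54^0 = 0.000041
Total = 0.080280

0.0803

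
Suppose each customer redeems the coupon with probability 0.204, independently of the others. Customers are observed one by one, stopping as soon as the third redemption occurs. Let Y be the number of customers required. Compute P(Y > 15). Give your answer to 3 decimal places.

0.383

Needing more than 15 customers ⇔ fewer than 3 successes in the first 15. With X ~ Binomial(15, 0.204), P(Y > 15) = P(X ≤ 2).
  k=0: C(15,0)·0.204^0·0.796^15 = 0.03264
  k=1: C(15,1)·0.204^1·0.796^14 = 0.12546
  k=2: C(15,2)·0.204^2·0.796^13 = 0.22507
P(X ≤ 2) = 0.38317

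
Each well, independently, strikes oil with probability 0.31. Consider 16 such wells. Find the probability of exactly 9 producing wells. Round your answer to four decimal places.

0.0225

X ~ Binomial(n=16, p=0.31).
P(X=9) = C(16,9) · p^9 · (1−p)^7
= 11440 · 2.644e-05 · 0.074464 = 0.022523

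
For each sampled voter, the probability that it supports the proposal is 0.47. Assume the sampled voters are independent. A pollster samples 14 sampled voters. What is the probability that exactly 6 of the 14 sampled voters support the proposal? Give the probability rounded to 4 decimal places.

X ~ Binomial(n=14, p=0.47).
P(X=6) = C(14,6) · p^6 · (1−p)^8
= 3003 · 0.010779 · 0.006226 = 0.201535

0.2015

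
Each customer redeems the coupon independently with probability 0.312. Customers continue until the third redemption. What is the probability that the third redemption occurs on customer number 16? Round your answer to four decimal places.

0.0247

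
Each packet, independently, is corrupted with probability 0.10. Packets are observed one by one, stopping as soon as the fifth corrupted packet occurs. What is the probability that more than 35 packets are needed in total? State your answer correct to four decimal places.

Needing more than 35 packets ⇔ fewer than 5 successes in the first 35. With X ~ Binomial(35, 0.10), P(Y > 35) = P(X ≤ 4).
  k=0: C(35,0)·0.10^0·0.90^35 = 0.025032
  k=1: C(35,1)·0.10^1·0.90^34 = 0.097345
  k=2: C(35,2)·0.10^2·0.90^33 = 0.183874
  k=3: C(35,3)·0.10^3·0.90^32 = 0.224735
  k=4: C(35,4)·0.10^4·0.90^31 = 0.199764
P(X ≤ 4) = 0.730749

0.7307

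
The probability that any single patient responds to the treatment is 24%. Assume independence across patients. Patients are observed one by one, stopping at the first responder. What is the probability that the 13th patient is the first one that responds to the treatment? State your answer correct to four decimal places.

0.0089

Geometric (trials to first success), p = 0.24.
P(Y = 13) = (1−p)^12 · p = 0.037133 · 0.24 = 0.008912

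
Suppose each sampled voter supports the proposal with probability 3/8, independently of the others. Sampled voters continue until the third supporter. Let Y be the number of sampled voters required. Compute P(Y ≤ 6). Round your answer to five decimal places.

Finishing within 6 sampled voters ⇔ at least 3 successes in the first 6. With X ~ Binomial(6, 0.375), P(Y ≤ 6) = 1 − P(X ≤ 2).
  k=0: C(6,0)·0.375^0·0.625^6 = 0.0596046
  k=1: C(6,1)·0.375^1·0.625^5 = 0.2145767
  k=2: C(6,2)·0.375^2·0.625^4 = 0.3218651
1 − 0.5960464 = 0.4039536

0.40395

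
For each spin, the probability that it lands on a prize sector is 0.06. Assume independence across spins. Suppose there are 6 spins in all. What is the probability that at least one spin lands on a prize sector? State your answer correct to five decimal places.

0.31013

P(at least one) = 1 − P(none) = 1 − (1 − 0.06)^6
= 1 − 0.6898698 = 0.3101302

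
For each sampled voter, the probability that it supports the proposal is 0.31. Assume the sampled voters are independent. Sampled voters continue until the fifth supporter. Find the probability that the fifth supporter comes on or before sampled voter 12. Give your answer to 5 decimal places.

0.30318

Finishing within 12 sampled voters ⇔ at least 5 successes in the first 12. With X ~ Binomial(12, 0.31), P(Y ≤ 12) = 1 − P(X ≤ 4).
  k=0: C(12,0)·0.31^0·0.69^12 = 0.0116463
  k=1: C(12,1)·0.31^1·0.69^11 = 0.0627889
  k=2: C(12,2)·0.31^2·0.69^10 = 0.1551523
  k=3: C(12,3)·0.31^3·0.69^9 = 0.2323537
  k=4: C(12,4)·0.31^4·0.69^8 = 0.2348793
1 − 0.6968205 = 0.3031795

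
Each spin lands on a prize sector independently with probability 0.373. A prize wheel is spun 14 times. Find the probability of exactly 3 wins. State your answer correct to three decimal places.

X ~ Binomial(n=14, p=0.373).
P(X=3) = C(14,3) · p^3 · (1−p)^11
= 364 · 0.051895 · 0.0058877 = 0.11122

0.111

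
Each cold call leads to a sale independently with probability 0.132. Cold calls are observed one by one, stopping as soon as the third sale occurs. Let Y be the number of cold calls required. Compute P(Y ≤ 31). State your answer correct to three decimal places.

Finishing within 31 cold calls ⇔ at least 3 successes in the first 31. With X ~ Binomial(31, 0.132), P(Y ≤ 31) = 1 − P(X ≤ 2).
  k=0: C(31,0)·0.132^0·0.868^31 = 0.01242
  k=1: C(31,1)·0.132^1·0.868^30 = 0.05855
  k=2: C(31,2)·0.132^2·0.868^29 = 0.13356
1 − 0.20453 = 0.79547

0.795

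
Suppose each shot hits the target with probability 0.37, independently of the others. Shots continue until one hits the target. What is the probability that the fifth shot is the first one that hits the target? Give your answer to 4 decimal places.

Geometric (trials to first success), p = 0.37.
P(Y = 5) = (1−p)^4 · p = 0.15753 · 0.37 = 0.058286

0.0583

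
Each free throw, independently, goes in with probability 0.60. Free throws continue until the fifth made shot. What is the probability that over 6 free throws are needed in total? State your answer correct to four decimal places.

Needing more than 6 free throws ⇔ fewer than 5 successes in the first 6. With X ~ Binomial(6, 0.60), P(Y > 6) = P(X ≤ 4).
  k=0: C(6,0)·0.60^0·0.40^6 = 0.004096
  k=1: C(6,1)·0.60^1·0.40^5 = 0.036864
  k=2: C(6,2)·0.60^2·0.40^4 = 0.138240
  k=3: C(6,3)·0.60^3·0.40^3 = 0.276480
  k=4: C(6,4)·0.60^4·0.40^2 = 0.311040
P(X ≤ 4) = 0.766720

0.7667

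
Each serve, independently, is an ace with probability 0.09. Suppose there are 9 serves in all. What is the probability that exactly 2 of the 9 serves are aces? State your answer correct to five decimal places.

0.15069

X ~ Binomial(n=9, p=0.09).
P(X=2) = C(9,2) · p^2 · (1−p)^7
= 36 · 0.0081 · 0.51676 = 0.1506875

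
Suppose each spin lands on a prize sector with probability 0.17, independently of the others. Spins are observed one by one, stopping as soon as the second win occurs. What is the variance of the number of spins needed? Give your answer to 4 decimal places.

Y = total spins until the second success; negative binomial with r=2, p=0.17.
Var(Y) = r(1−p)/p² = 2·0.83 / 0.17² = 57.439446

57.4394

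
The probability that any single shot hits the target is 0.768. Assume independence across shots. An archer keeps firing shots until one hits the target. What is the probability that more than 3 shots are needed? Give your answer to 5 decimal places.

0.01249

Y = number of shots to the first success; geometric, p = 0.768.
P(Y > 3) = P(first 3 all fail) = (1−p)^3 = 0.0124872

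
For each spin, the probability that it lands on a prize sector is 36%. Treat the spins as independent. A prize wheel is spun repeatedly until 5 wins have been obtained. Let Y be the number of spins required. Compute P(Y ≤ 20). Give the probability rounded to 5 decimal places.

Finishing within 20 spins ⇔ at least 5 successes in the first 20. With X ~ Binomial(20, 0.36), P(Y ≤ 20) = 1 − P(X ≤ 4).
  k=0: C(20,0)·0.36^0·0.64^20 = 0.0001329
  k=1: C(20,1)·0.36^1·0.64^19 = 0.0014954
  k=2: C(20,2)·0.36^2·0.64^18 = 0.0079909
  k=3: C(20,3)·0.36^3·0.64^17 = 0.0269694
  k=4: C(20,4)·0.36^4·0.64^16 = 0.0644738
1 − 0.1010625 = 0.8989375

0.89894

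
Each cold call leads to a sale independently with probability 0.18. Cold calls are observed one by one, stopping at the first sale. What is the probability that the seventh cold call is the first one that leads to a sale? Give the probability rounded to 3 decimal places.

0.055

Geometric (trials to first success), p = 0.18.
P(Y = 7) = (1−p)^6 · p = 0.30401 · 0.18 = 0.05472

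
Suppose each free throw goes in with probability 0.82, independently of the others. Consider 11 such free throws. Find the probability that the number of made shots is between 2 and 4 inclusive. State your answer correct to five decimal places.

0.00102

X ~ Binomial(11, 0.82); P(2 ≤ X ≤ 4) = Σ C(11,k) p^k (1−p)^(11−k) over k:
  k=2: C(11,2)·0.82^2·0.18^9 = 0.0000073
  k=3: C(11,3)·0.82^3·0.18^8 = 0.0001003
  k=4: C(11,4)·0.82^4·0.18^7 = 0.0009134
Total = 0.0010210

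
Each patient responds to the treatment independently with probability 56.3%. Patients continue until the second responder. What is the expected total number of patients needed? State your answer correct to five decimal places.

3.55240

Y = total patients until the second success; negative binomial with r=2, p=0.563.
E[Y] = r / p = 2 / 0.563 = 3.5523979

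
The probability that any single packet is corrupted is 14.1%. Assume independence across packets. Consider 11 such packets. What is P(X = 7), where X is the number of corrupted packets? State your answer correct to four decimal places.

0.0002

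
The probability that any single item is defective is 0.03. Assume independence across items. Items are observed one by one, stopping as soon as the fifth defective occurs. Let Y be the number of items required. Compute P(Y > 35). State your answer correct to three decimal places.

0.996

Needing more than 35 items ⇔ fewer than 5 successes in the first 35. With X ~ Binomial(35, 0.03), P(Y > 35) = P(X ≤ 4).
  k=0: C(35,0)·0.03^0·0.97^35 = 0.34436
  k=1: C(35,1)·0.03^1·0.97^34 = 0.37276
  k=2: C(35,2)·0.03^2·0.97^33 = 0.19599
  k=3: C(35,3)·0.03^3·0.97^32 = 0.06668
  k=4: C(35,4)·0.03^4·0.97^31 = 0.01650
P(X ≤ 4) = 0.99628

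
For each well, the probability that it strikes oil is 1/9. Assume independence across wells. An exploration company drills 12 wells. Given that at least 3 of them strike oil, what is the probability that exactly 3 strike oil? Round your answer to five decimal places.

X ~ Binomial(12, 0.111111). Want P(X=3 | X≥3) = P(X=3) / P(X≥3).
P(X=3) = C(12,3)·0.111111^3·0.888889^9 = 0.1045496
P(X≥3) = 1 − 0.2433155 − 0.3649732 − 0.2509191 = 0.1407922
Ratio = 0.1045496 / 0.1407922 = 0.7425809

0.74258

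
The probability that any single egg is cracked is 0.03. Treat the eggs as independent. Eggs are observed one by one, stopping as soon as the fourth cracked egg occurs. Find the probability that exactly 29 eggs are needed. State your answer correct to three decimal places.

0.001

Y = trial on which the fourth success occurs; negative binomial, r=4, p=0.03.
P(Y=29) = C(28,3) · p^4 · (1−p)^25
= 3276 · 8.1e-07 · 0.46697 = 0.00124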